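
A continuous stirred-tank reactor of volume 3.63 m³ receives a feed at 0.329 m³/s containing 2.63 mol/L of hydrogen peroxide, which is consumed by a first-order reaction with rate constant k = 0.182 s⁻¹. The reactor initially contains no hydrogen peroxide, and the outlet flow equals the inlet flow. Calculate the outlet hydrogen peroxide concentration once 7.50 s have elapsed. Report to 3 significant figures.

V dC/dt = Q(C_in − C) − k V C.
This is linear with rate a = Q/V + k = 0.27263 s⁻¹.
C_ss = Q C_in/(Q + kV) = 0.87431 mol/L; C(t) = C_ss + (C₀ − C_ss) e^(−a t).
C(7.50) = 0.87431 + (-0.87431)·e^(−0.27263·7.50) = 0.87431 + (-0.87431)·0.12941 = 0.76116 mol/L.

0.761 mol/L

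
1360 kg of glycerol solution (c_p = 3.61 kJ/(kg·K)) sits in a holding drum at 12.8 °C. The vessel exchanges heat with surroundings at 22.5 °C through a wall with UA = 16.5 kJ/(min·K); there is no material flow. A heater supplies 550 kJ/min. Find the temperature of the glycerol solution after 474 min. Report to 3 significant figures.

M c_p dT/dt = −UA(T − T_amb) + Q̇.
dT/dt = (T_ss − T)/τ with T_ss = T_amb + Q̇/UA = 22.5 + 550/16.5 = 55.833 °C, τ = M c_p/UA = 1360·3.61/16.5 = 297.55 min.
Integrating: T(t) = T_ss + (T₀ − T_ss) e^(−t/τ).
T(474) = 55.833 + (-43.033)·0.20331 = 47.084 °C.

47.1 °C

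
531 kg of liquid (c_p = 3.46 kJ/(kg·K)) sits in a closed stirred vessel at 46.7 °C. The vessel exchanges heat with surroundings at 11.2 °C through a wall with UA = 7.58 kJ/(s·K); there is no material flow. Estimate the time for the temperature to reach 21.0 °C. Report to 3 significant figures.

312 s

M c_p dT/dt = −UA(T − T_amb).
τ = M c_p/UA = 242.38 s; T_ss = T_amb = 11.200 °C.
T(t) = T_ss + (T₀ − T_ss)e^(−t/τ); set T = 21.0:
t = −τ ln[(T − T_ss)/(T₀ − T_ss)] = −242.38 · ln(0.27606) = 311.98 s.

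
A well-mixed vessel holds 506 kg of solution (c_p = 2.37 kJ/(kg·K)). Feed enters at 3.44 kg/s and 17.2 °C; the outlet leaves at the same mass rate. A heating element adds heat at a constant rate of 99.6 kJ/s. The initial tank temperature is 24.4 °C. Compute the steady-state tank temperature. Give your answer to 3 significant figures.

29.4 °C

Unsteady energy balance on the tank contents: M c_p dT/dt = ṁ c_p (T_in − T) + 99.6.
At steady state dT/dt = 0 ⇒ T_ss = T_in + Q̇/(ṁ c_p) = 17.2 + 99.6/(3.44·2.37) = 29.417 °C.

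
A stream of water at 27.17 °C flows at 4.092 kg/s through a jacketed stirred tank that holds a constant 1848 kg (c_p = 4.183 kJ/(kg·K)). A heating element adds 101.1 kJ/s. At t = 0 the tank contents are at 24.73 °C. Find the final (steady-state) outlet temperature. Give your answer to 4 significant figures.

33.08 °C

M c_p dT/dt = ṁ c_p (T_in − T) + Q̇.
At steady state dT/dt = 0 ⇒ T_ss = T_in + Q̇/(ṁ c_p) = 27.17 + 101.1/(4.092·4.183) = 33.0765 °C.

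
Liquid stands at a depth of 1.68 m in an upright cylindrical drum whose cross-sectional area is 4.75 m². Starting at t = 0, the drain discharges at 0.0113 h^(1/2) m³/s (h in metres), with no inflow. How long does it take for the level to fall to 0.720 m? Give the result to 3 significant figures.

Unsteady balance on liquid volume: A dh/dt = −0.0113 √h.
∫ h^(−1/2) dh = −(0.0113/A) ∫ dt, giving 2√h = 2√h₀ − (0.0113/A) t.
t = 2A(√h₀ − √h)/0.0113 = 2·4.75·(√1.68 − √0.720)/0.0113
  = 9.5000 × (1.2961 − 0.84853) / 0.0113 = 376.32 s.

376 s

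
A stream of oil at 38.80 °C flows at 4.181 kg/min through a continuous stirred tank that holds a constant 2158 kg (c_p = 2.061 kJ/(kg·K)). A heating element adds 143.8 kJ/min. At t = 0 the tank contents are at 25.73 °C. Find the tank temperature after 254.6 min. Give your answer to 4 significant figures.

37.32 °C

M c_p dT/dt = ṁ c_p (T_in − T) + Q̇.
Rearrange: dT/dt = (T_ss − T)/τ with τ = M/ṁ = 516.144 min and T_ss = T_in + Q̇/(ṁ c_p) = 55.4879 °C.
T approaches T_ss exponentially: T(t) = T_ss + (T₀ − T_ss) e^(−t/τ).
T(254.6) = 55.4879 + (-29.7579)·e^(−254.6/516.144) = 55.4879 + (-29.7579)·0.610625 = 37.3170 °C.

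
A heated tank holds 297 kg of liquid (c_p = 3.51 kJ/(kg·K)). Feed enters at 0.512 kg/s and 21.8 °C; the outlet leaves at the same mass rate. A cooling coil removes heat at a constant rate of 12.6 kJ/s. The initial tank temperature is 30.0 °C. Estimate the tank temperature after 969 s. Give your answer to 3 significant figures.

M c_p dT/dt = ṁ c_p (T_in − T) − Q̇.
Rearrange: dT/dt = (T_ss − T)/τ with τ = M/ṁ = 580.08 s and T_ss = T_in − Q̇/(ṁ c_p) = 14.789 °C.
This is linear first-order; T(t) = T_ss + (T₀ − T_ss) e^(−t/τ).
T(969) = 14.789 + (15.211)·e^(−969/580.08) = 14.789 + (15.211)·0.18816 = 17.651 °C.

17.7 °C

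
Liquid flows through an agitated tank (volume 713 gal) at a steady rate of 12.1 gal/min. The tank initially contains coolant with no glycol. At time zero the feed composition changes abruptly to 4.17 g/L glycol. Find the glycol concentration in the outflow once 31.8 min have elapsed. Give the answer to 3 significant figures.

Transient balance on the dissolved component: V dC/dt = Q(C_in − C).
So dC/dt = (C_in − C)/τ with τ = V/Q = 713/12.1 = 58.926 min.
C approaches C_in exponentially: C(t) = C_in + (C₀ − C_in) e^(−t/τ).
C(31.8) = 4.17 + (0 − 4.17)·e^(−31.8/58.926) = 4.17 + (-4.1700)·0.58294 = 1.7391 g/L.

1.74 g/L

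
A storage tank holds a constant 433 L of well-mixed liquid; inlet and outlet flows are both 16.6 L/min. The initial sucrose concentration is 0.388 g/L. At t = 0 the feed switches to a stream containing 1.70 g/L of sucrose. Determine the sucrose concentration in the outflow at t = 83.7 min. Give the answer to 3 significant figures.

Mass balance on the solute (V constant): V dC/dt = Q(C_in − C).
Time constant τ = V/Q = 433/16.6 = 26.084 min.
C approaches C_in exponentially: C(t) = C_in + (C₀ − C_in) e^(−t/τ).
C(83.7) = 1.70 + (0.388 − 1.70)·e^(−83.7/26.084) = 1.70 + (-1.3120)·0.040404 = 1.6470 g/L.

1.65 g/L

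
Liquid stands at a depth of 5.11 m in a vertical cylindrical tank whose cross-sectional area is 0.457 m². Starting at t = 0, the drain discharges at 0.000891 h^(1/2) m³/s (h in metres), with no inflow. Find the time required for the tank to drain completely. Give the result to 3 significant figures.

2320 s

A dh/dt = −Q_out = −0.000891 √h.
∫ h^(−1/2) dh = −(0.000891/A) ∫ dt, giving 2√h = 2√h₀ − (0.000891/A) t.
Tank is empty when √h = 0: t_empty = 2A√h₀/0.000891.
t_empty = 2·0.457·√5.11/0.000891 = 0.91400·2.2605/0.000891 = 2318.9 s.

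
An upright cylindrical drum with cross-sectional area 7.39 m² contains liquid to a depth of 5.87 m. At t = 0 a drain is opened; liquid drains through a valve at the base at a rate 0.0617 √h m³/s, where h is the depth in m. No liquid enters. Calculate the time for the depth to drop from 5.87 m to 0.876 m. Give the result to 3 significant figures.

356 s

With no inflow, A dh/dt = −0.0617 √h.
∫ h^(−1/2) dh = −(0.0617/A) ∫ dt, giving 2√h = 2√h₀ − (0.0617/A) t.
t = 2A(√h₀ − √h)/0.0617 = 2·7.39·(√5.87 − √0.876)/0.0617
  = 14.780 × (2.4228 − 0.93595) / 0.0617 = 356.17 s.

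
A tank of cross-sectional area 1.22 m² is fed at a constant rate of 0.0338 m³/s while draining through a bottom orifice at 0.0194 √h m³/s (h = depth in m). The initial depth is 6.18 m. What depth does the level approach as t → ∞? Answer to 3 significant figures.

Level balance: A dh/dt = 0.0338 − 0.0194 √h. Setting dh/dt = 0:
Q_in = 0.0194 √h_ss ⇒ √h_ss = 0.0338/0.0194 = 1.7423.
h_ss = 1.7423² = 3.0355 m. (Since h₀ = 6.18 m > h_ss, the level will fall toward this value.)

3.04 m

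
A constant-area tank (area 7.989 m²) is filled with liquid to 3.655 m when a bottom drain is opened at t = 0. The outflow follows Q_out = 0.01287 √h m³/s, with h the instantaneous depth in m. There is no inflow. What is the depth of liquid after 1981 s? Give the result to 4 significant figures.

With no inflow, A dh/dt = −0.01287 √h.
Separate and integrate: 2(√h − √h₀) = −(0.01287/A) t.
√h = √3.655 − 0.01287·1981/(2·7.989) = 1.91181 − 1.59566 = 0.316145.
h = 0.316145² = 0.0999474 m.

0.09995 m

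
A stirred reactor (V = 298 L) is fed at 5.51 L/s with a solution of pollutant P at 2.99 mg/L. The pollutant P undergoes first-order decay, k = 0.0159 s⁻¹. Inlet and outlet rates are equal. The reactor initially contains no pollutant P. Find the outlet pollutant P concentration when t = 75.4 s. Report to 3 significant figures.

1.49 mg/L

Species balance: V dC/dt = Q C_in − Q C − k V C.
This is linear with rate a = Q/V + k = 0.034390 s⁻¹.
C_ss = Q C_in/(Q + kV) = 1.6076 mg/L; C(t) = C_ss + (C₀ − C_ss) e^(−a t).
C(75.4) = 1.6076 + (-1.6076)·e^(−0.034390·75.4) = 1.6076 + (-1.6076)·0.074795 = 1.4873 mg/L.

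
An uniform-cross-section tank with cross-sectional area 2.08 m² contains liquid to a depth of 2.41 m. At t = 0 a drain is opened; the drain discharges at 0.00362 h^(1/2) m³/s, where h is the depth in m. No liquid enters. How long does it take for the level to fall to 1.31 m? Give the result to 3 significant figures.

469 s

A dh/dt = −Q_out = −0.00362 √h.
Separate and integrate: 2(√h − √h₀) = −(0.00362/A) t.
t = 2A(√h₀ − √h)/0.00362 = 2·2.08·(√2.41 − √1.31)/0.00362
  = 4.1600 × (1.5524 − 1.1446) / 0.00362 = 468.71 s.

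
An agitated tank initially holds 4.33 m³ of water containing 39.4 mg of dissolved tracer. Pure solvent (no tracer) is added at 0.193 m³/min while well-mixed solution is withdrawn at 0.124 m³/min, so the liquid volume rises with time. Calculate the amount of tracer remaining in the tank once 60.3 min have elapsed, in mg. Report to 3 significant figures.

11.7 mg

Total volume: dV/dt = Q_in − Q_out = 0.069000 m³/min, so V(t) = 4.33 + 0.069000 t and V(60.3) = 8.4907 m³.
Solute balance: dm/dt = 0 − Q_out C = −Q_out m/V(t).
Separate: dm/m = −Q_out dt/V(t) ⇒ ln(m/m₀) = −(Q_out/(Q_in−Q_out)) ln(V/V₀).
m = m₀ (V₀/V)^(Q_out/(Q_in−Q_out)) = 39.4 × (4.33/8.4907)^(1.7971) = 11.747 mg.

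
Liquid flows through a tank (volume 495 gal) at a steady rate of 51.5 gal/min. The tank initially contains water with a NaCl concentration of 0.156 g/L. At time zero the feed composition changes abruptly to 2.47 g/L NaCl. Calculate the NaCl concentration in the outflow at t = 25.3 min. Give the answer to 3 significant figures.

Accumulation = in − out for the solute gives V dC/dt = Q(C_in − C).
Time constant τ = V/Q = 495/51.5 = 9.6117 min.
Solution: C(t) = C_in + (C₀ − C_in) e^(−t/τ).
C(25.3) = 2.47 + (0.156 − 2.47)·e^(−25.3/9.6117) = 2.47 + (-2.3140)·0.071918 = 2.3036 g/L.

2.30 g/L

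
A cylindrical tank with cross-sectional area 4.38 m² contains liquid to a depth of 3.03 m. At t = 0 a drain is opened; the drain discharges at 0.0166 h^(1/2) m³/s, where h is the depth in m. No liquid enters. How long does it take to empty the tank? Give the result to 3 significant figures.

With no inflow, A dh/dt = −0.0166 √h.
Separate and integrate: 2(√h − √h₀) = −(0.0166/A) t.
Set h = 0: 2√h₀ = (0.0166/A) t_empty ⇒ t_empty = 2A√h₀/0.0166.
t_empty = 2·4.38·√3.03/0.0166 = 8.7600·1.7407/0.0166 = 918.58 s.

919 s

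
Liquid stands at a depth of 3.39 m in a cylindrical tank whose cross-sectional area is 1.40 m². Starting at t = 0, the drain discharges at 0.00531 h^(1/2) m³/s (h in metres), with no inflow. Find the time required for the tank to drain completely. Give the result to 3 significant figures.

971 s

With no inflow, A dh/dt = −0.00531 √h.
∫ h^(−1/2) dh = −(0.00531/A) ∫ dt, giving 2√h = 2√h₀ − (0.00531/A) t.
Tank is empty when √h = 0: t_empty = 2A√h₀/0.00531.
t_empty = 2·1.40·√3.39/0.00531 = 2.8000·1.8412/0.00531 = 970.88 s.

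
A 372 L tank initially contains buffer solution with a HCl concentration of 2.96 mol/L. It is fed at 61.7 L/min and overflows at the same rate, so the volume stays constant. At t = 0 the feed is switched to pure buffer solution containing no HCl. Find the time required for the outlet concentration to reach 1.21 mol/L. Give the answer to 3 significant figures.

Species balance: V dC/dt = Q(C_in − C) ⇒ τ = V/Q = 6.0292 min.
C(t) = C_in + (C₀ − C_in) e^(−t/τ). Set C = 1.21 and solve for t:
e^(−t/τ) = (C − C_in)/(C₀ − C_in) = (1.21 − 0)/(2.96 − 0) = 0.40878
t = −τ ln(…) = 6.0292 × 0.89457 = 5.3935 min.

5.39 min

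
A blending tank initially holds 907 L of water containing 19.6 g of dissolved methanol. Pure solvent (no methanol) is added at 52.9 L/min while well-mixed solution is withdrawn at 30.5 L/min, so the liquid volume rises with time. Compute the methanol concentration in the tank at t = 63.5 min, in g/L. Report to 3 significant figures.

Total volume: dV/dt = Q_in − Q_out = 22.400 L/min, so V(t) = 907 + 22.400 t and V(63.5) = 2329.4 L.
No methanol enters, so dm/dt = −Q_out · (m/V).
dm/m = −Q_out dt/(V₀ + 22.400 t); integrating gives ln(m/m₀) = −(Q_out/(Q_in−Q_out)) ln(V/V₀).
m = m₀ (V₀/V)^(Q_out/(Q_in−Q_out)) = 19.6 × (907/2329.4)^(1.3616) = 5.4261 g.
C = m/V = 5.4261/2329.4 = 0.0023294 g/L.

0.00233 g/L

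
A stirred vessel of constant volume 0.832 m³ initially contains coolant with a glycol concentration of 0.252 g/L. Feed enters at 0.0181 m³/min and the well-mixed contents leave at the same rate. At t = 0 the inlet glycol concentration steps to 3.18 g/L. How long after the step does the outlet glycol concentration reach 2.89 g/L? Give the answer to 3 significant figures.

106 min

Species balance: V dC/dt = Q(C_in − C) ⇒ τ = V/Q = 45.967 min.
C(t) = C_in + (C₀ − C_in) e^(−t/τ). Set C = 2.89 and solve for t:
e^(−t/τ) = (C − C_in)/(C₀ − C_in) = (2.89 − 3.18)/(0.252 − 3.18) = 0.099044
t = −τ ln(…) = 45.967 × 2.3122 = 106.28 min.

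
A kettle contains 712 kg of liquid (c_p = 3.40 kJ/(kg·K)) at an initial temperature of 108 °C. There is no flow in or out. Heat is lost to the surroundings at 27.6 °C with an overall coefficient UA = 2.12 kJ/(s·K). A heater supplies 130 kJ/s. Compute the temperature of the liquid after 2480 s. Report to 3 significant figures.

91.1 °C

Lumped-capacitance energy balance: M c_p dT/dt = UA(T_amb − T) + Q̇.
dT/dt = (T_ss − T)/τ with T_ss = T_amb + Q̇/UA = 27.6 + 130/2.12 = 88.921 °C, τ = M c_p/UA = 712·3.40/2.12 = 1141.9 s.
This is linear first-order; T(t) = T_ss + (T₀ − T_ss) e^(−t/τ).
T(2480) = 88.921 + (19.079)·0.11397 = 91.095 °C.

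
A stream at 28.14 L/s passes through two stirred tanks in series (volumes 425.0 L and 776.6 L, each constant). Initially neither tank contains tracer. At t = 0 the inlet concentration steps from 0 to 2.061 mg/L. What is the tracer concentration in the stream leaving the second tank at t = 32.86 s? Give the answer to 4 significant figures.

Species balance on tank i: dCᵢ/dt = (Cᵢ₋₁ − Cᵢ)/τᵢ with τᵢ = Vᵢ/Q.
τ₁ = 425.0/28.14 = 15.1031 s; τ₂ = 776.6/28.14 = 27.5977 s.
Solving the cascade with C₁(0)=C₂(0)=0 gives C₂(t) = C_in[1 − (τ₁ e^(−t/τ₁) − τ₂ e^(−t/τ₂))/(τ₁ − τ₂)].
At t = 32.86: e^(−t/τ₁) = 0.113527, e^(−t/τ₂) = 0.304015.
C₂ = 2.061·[1 − (15.1031·0.113527 − 27.5977·0.304015)/(-12.4947)] = 2.061·0.465730 = 0.959869 mg/L.

0.9599 mg/L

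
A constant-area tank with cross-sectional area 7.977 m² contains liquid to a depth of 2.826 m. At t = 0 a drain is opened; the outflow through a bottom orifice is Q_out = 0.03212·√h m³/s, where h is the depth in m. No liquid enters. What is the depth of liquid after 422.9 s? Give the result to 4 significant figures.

A dh/dt = −Q_out = −0.03212 √h.
∫ h^(−1/2) dh = −(0.03212/A) ∫ dt, giving 2√h = 2√h₀ − (0.03212/A) t.
√h = √2.826 − 0.03212·422.9/(2·7.977) = 1.68107 − 0.851420 = 0.829652.
h = 0.829652² = 0.688322 m.

0.6883 m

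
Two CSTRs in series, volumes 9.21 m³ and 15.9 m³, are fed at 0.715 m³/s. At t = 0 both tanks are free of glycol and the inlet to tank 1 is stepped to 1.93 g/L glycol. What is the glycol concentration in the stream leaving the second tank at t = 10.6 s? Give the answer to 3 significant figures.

0.249 g/L

Time constants: τᵢ = Vᵢ/Q for each well-mixed tank.
τ₁ = 9.21/0.715 = 12.881 s; τ₂ = 15.9/0.715 = 22.238 s.
Tank 1: C₁ = C_in(1 − e^(−t/τ₁)). Tank 2 (τ₁ ≠ τ₂): C₂ = C_in[1 − (τ₁ e^(−t/τ₁) − τ₂ e^(−t/τ₂))/(τ₁ − τ₂)].
At t = 10.6: e^(−t/τ₁) = 0.43915, e^(−t/τ₂) = 0.62085.
C₂ = 1.93·[1 − (12.881·0.43915 − 22.238·0.62085)/(-9.3566)] = 1.93·0.12901 = 0.24899 g/L.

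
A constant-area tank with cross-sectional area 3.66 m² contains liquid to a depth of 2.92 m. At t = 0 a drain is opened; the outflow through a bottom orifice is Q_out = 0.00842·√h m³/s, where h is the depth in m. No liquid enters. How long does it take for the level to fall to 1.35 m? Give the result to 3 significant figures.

475 s

With no inflow, A dh/dt = −0.00842 √h.
This is separable: 2 d(√h)/dt = −0.00842/A, so √h = √h₀ − (0.00842/(2A)) t.
t = 2A(√h₀ − √h)/0.00842 = 2·3.66·(√2.92 − √1.35)/0.00842
  = 7.3200 × (1.7088 − 1.1619) / 0.00842 = 475.46 s.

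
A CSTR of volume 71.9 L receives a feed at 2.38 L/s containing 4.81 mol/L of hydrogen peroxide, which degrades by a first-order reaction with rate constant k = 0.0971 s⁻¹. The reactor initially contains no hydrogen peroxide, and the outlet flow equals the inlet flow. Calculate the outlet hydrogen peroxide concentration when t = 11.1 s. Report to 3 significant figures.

0.935 mol/L

Accumulation = in − out − consumed: V dC/dt = Q C_in − Q C − k V C.
dC/dt = (Q/V) C_in − (Q/V + k) C; effective rate a = Q/V + k = 0.033102 + 0.0971 = 0.13020 s⁻¹.
C_ss = Q C_in/(Q + kV) = 1.2229 mol/L; C(t) = C_ss + (C₀ − C_ss) e^(−a t).
C(11.1) = 1.2229 + (-1.2229)·e^(−0.13020·11.1) = 1.2229 + (-1.2229)·0.23569 = 0.93464 mol/L.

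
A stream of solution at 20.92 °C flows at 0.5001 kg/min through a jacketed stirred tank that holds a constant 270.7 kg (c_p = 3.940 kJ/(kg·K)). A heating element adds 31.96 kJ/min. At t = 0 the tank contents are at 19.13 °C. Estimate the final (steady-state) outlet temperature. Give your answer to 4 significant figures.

Heat balance on the well-mixed liquid: M c_p dT/dt = ṁ c_p (T_in − T) + 31.96.
At steady state dT/dt = 0 ⇒ T_ss = T_in + Q̇/(ṁ c_p) = 20.92 + 31.96/(0.5001·3.940) = 37.1401 °C.

37.14 °C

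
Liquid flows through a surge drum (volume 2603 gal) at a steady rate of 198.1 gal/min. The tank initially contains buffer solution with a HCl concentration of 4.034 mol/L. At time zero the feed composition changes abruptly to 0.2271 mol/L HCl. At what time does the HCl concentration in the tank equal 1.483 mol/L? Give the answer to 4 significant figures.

Unsteady species balance (constant V, well mixed): V dC/dt = Q(C_in − C), so τ = V/Q = 13.1398 min.
C(t) = C_in + (C₀ − C_in) e^(−t/τ). Set C = 1.483 and solve for t:
e^(−t/τ) = (C − C_in)/(C₀ − C_in) = (1.483 − 0.2271)/(4.034 − 0.2271) = 0.329901
t = −τ ln(…) = 13.1398 × 1.10896 = 14.5716 min.

14.57 min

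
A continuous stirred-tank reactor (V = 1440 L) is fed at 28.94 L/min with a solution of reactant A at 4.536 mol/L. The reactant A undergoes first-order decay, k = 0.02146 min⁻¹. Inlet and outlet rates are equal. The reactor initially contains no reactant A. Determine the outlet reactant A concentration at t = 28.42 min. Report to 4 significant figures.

V dC/dt = Q(C_in − C) − k V C.
dC/dt = (Q/V) C_in − (Q/V + k) C; effective rate a = Q/V + k = 0.0200972 + 0.02146 = 0.0415572 min⁻¹.
C_ss = Q C_in/(Q + kV) = 2.19363 mol/L; C(t) = C_ss + (C₀ − C_ss) e^(−a t).
C(28.42) = 2.19363 + (-2.19363)·e^(−0.0415572·28.42) = 2.19363 + (-2.19363)·0.306954 = 1.52028 mol/L.

1.520 mol/L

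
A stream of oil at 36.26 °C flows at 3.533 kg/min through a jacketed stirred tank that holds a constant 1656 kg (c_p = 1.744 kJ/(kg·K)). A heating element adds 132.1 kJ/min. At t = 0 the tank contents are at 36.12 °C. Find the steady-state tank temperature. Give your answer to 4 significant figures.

57.70 °C

Heat balance on the well-mixed liquid: M c_p dT/dt = ṁ c_p (T_in − T) + 132.1.
At steady state dT/dt = 0 ⇒ T_ss = T_in + Q̇/(ṁ c_p) = 36.26 + 132.1/(3.533·1.744) = 57.6994 °C.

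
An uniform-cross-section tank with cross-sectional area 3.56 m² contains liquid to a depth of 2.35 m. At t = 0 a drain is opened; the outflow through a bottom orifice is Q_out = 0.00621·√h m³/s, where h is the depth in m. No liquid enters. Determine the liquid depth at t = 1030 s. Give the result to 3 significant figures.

Accumulation of liquid (constant cross-section A): A dh/dt = −0.00621 √h.
This is separable: 2 d(√h)/dt = −0.00621/A, so √h = √h₀ − (0.00621/(2A)) t.
√h = √2.35 − 0.00621·1030/(2·3.56) = 1.5330 − 0.89836 = 0.63461.
h = 0.63461² = 0.40274 m.

0.403 m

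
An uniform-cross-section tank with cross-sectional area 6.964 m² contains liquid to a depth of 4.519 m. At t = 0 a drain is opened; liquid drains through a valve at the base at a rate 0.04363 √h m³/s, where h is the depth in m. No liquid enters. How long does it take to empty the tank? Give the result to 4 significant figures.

678.6 s

With no inflow, A dh/dt = −0.04363 √h.
Separate and integrate: 2(√h − √h₀) = −(0.04363/A) t.
Tank is empty when √h = 0: t_empty = 2A√h₀/0.04363.
t_empty = 2·6.964·√4.519/0.04363 = 13.9280·2.12579/0.04363 = 678.617 s.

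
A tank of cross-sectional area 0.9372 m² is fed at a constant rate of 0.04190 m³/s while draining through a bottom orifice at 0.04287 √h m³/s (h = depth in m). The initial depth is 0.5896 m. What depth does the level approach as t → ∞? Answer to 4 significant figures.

0.9553 m

Level balance: A dh/dt = 0.04190 − 0.04287 √h. Setting dh/dt = 0:
Q_in = 0.04287 √h_ss ⇒ √h_ss = 0.04190/0.04287 = 0.977373.
h_ss = 0.977373² = 0.955259 m. (Since h₀ = 0.5896 m < h_ss, the level will rise toward this value.)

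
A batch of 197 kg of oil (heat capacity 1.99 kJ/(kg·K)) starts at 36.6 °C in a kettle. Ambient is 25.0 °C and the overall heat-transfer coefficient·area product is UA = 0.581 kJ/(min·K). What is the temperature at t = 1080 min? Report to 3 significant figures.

27.3 °C

M c_p dT/dt = −UA(T − T_amb).
dT/dt = (T_ss − T)/τ with T_ss = T_amb = 25.000 °C, τ = M c_p/UA = 197·1.99/0.581 = 674.75 min.
Solution: T(t) = T_ss + (T₀ − T_ss) e^(−t/τ).
T(1080) = 25.000 + (11.600)·0.20178 = 27.341 °C.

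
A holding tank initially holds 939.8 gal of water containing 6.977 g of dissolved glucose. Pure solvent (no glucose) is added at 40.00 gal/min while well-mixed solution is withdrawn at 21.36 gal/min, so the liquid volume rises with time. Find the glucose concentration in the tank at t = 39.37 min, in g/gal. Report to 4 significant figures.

Total volume: dV/dt = Q_in − Q_out = 18.6400 gal/min, so V(t) = 939.8 + 18.6400 t and V(39.37) = 1673.66 gal.
Solute balance: dm/dt = 0 − Q_out C = −Q_out m/V(t).
Separate: dm/m = −Q_out dt/V(t) ⇒ ln(m/m₀) = −(Q_out/(Q_in−Q_out)) ln(V/V₀).
m = m₀ (V₀/V)^(Q_out/(Q_in−Q_out)) = 6.977 × (939.8/1673.66)^(1.14592) = 3.60135 g.
C = m/V = 3.60135/1673.66 = 0.00215178 g/gal.

0.002152 g/gal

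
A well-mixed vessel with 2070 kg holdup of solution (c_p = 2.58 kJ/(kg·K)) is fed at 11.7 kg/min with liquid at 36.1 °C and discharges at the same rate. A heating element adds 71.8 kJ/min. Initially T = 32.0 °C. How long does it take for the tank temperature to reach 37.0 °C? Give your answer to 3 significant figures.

Energy balance: M c_p dT/dt = ṁ c_p (T_in − T) + 71.8.
τ = M/ṁ = 176.92 min; T_ss = T_in + Q̇/(ṁ c_p) = 38.479 °C.
T(t) = T_ss + (T₀ − T_ss) e^(−t/τ). Set T = 37.0:
e^(−t/τ) = (37.0 − 38.479)/(32.0 − 38.479) = 0.22823
t = −176.92 · ln(0.22823) = 261.39 min.

261 min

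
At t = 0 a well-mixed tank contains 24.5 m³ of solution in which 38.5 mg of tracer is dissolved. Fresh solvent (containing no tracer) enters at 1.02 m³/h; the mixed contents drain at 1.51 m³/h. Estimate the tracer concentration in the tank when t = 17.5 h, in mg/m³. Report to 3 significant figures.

0.641 mg/m³

Let m(t) be the amount of tracer. Volume: V(t) = V₀ + (Q_in − Q_out) t = 24.5 − 0.49000 t; V(17.5) = 15.925 m³.
No tracer enters, so dm/dt = −Q_out · (m/V).
dm/m = −Q_out dt/(V₀ − 0.49000 t); integrating gives ln(m/m₀) = −(Q_out/(Q_in−Q_out)) ln(V/V₀).
m = m₀ (V₀/V)^(Q_out/(Q_in−Q_out)) = 38.5 × (24.5/15.925)^(-3.0816) = 10.208 mg.
C = m/V = 10.208/15.925 = 0.64099 mg/m³.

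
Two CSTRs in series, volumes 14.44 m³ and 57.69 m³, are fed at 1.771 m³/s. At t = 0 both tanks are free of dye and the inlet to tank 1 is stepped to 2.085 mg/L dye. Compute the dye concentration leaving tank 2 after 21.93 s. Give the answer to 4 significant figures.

0.7137 mg/L

Time constants: τᵢ = Vᵢ/Q for each well-mixed tank.
τ₁ = 14.44/1.771 = 8.15359 s; τ₂ = 57.69/1.771 = 32.5748 s.
Solving the cascade with C₁(0)=C₂(0)=0 gives C₂(t) = C_in[1 − (τ₁ e^(−t/τ₁) − τ₂ e^(−t/τ₂))/(τ₁ − τ₂)].
At t = 21.93: e^(−t/τ₁) = 0.0679071, e^(−t/τ₂) = 0.510064.
C₂ = 2.085·[1 − (8.15359·0.0679071 − 32.5748·0.510064)/(-24.4212)] = 2.085·0.342312 = 0.713721 mg/L.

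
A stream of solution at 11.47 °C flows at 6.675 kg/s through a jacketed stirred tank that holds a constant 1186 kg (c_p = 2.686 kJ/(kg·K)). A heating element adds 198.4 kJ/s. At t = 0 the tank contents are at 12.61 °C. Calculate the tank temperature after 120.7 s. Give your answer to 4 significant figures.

First-law balance (no shaft work): M c_p dT/dt = ṁ c_p (T_in − T) + 198.4.
τ = M/ṁ = 177.678 s; T_ss = T_in + Q̇/(ṁ c_p) = 11.47 + 198.4/(6.675·2.686) = 22.5358 °C.
This is linear first-order; T(t) = T_ss + (T₀ − T_ss) e^(−t/τ).
T(120.7) = 22.5358 + (-9.92584)·e^(−120.7/177.678) = 22.5358 + (-9.92584)·0.506962 = 17.5038 °C.

17.50 °C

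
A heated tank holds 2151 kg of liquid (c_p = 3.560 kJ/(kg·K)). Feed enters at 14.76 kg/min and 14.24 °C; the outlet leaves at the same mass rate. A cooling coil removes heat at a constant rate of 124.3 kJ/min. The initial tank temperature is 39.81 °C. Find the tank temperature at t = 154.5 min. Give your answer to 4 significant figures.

M c_p dT/dt = ṁ c_p (T_in − T) − Q̇.
Rearrange: dT/dt = (T_ss − T)/τ with τ = M/ṁ = 145.732 min and T_ss = T_in − Q̇/(ṁ c_p) = 11.8744 °C.
T approaches T_ss exponentially: T(t) = T_ss + (T₀ − T_ss) e^(−t/τ).
T(154.5) = 11.8744 + (27.9356)·e^(−154.5/145.732) = 11.8744 + (27.9356)·0.346398 = 21.5513 °C.

21.55 °C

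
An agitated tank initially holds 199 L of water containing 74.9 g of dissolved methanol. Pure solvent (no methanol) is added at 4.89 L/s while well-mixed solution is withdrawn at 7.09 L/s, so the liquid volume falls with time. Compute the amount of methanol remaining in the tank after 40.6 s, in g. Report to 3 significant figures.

Let m(t) be the amount of methanol. Volume: V(t) = V₀ + (Q_in − Q_out) t = 199 − 2.2000 t; V(40.6) = 109.68 L.
No methanol enters, so dm/dt = −Q_out · (m/V).
dm/m = −Q_out dt/(V₀ − 2.2000 t); integrating gives ln(m/m₀) = −(Q_out/(Q_in−Q_out)) ln(V/V₀).
m = m₀ (V₀/V)^(Q_out/(Q_in−Q_out)) = 74.9 × (199/109.68)^(-3.2227) = 10.982 g.

11.0 g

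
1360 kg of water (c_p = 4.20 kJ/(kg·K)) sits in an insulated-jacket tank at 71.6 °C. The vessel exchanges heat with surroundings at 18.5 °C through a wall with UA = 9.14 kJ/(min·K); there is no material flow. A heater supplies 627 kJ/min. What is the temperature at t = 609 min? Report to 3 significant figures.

Lumped-capacitance energy balance: M c_p dT/dt = UA(T_amb − T) + Q̇.
dT/dt = (T_ss − T)/τ with T_ss = T_amb + Q̇/UA = 18.5 + 627/9.14 = 87.100 °C, τ = M c_p/UA = 1360·4.20/9.14 = 624.95 min.
Integrating: T(t) = T_ss + (T₀ − T_ss) e^(−t/τ).
T(609) = 87.100 + (-15.500)·0.37739 = 81.250 °C.

81.3 °C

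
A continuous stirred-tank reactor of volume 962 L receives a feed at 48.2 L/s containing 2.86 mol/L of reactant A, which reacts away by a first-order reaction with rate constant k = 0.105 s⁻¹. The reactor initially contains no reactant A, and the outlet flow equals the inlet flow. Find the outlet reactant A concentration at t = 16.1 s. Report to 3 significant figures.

0.848 mol/L

Accumulation = in − out − consumed: V dC/dt = Q C_in − Q C − k V C.
dC/dt = (Q/V) C_in − (Q/V + k) C; effective rate a = Q/V + k = 0.050104 + 0.105 = 0.15510 s⁻¹.
C_ss = Q C_in/(Q + kV) = 0.92388 mol/L; C(t) = C_ss + (C₀ − C_ss) e^(−a t).
C(16.1) = 0.92388 + (-0.92388)·e^(−0.15510·16.1) = 0.92388 + (-0.92388)·0.082317 = 0.84783 mol/L.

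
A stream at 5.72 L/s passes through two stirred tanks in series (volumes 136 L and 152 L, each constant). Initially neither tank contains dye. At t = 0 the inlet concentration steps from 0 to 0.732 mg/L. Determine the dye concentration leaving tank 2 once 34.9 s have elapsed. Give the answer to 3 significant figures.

Species balance on tank i: dCᵢ/dt = (Cᵢ₋₁ − Cᵢ)/τᵢ with τᵢ = Vᵢ/Q.
τ₁ = 136/5.72 = 23.776 s; τ₂ = 152/5.72 = 26.573 s.
Tank 1: C₁ = C_in(1 − e^(−t/τ₁)). Tank 2 (τ₁ ≠ τ₂): C₂ = C_in[1 − (τ₁ e^(−t/τ₁) − τ₂ e^(−t/τ₂))/(τ₁ − τ₂)].
At t = 34.9: e^(−t/τ₁) = 0.23042, e^(−t/τ₂) = 0.26892.
C₂ = 0.732·[1 − (23.776·0.23042 − 26.573·0.26892)/(-2.7972)] = 0.732·0.40383 = 0.29560 mg/L.

0.296 mg/L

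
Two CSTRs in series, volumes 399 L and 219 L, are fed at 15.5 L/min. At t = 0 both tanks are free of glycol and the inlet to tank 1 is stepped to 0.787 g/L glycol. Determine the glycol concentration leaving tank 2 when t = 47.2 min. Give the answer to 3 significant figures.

Species balance on tank i: dCᵢ/dt = (Cᵢ₋₁ − Cᵢ)/τᵢ with τᵢ = Vᵢ/Q.
τ₁ = 399/15.5 = 25.742 min; τ₂ = 219/15.5 = 14.129 min.
Solving the cascade with C₁(0)=C₂(0)=0 gives C₂(t) = C_in[1 − (τ₁ e^(−t/τ₁) − τ₂ e^(−t/τ₂))/(τ₁ − τ₂)].
At t = 47.2: e^(−t/τ₁) = 0.15984, e^(−t/τ₂) = 0.035414.
C₂ = 0.787·[1 − (25.742·0.15984 − 14.129·0.035414)/(11.613)] = 0.787·0.68878 = 0.54207 g/L.

0.542 g/L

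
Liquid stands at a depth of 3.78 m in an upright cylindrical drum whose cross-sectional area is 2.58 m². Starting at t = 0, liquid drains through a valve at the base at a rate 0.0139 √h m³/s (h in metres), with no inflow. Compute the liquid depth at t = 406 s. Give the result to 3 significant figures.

A dh/dt = −Q_out = −0.0139 √h.
∫ h^(−1/2) dh = −(0.0139/A) ∫ dt, giving 2√h = 2√h₀ − (0.0139/A) t.
√h = √3.78 − 0.0139·406/(2·2.58) = 1.9442 − 1.0937 = 0.85054.
h = 0.85054² = 0.72342 m.

0.723 m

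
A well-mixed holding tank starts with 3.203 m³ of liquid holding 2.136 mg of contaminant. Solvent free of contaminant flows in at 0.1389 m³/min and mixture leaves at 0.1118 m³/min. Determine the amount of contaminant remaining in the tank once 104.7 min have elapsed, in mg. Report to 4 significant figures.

Let m(t) be the amount of contaminant. Volume: V(t) = V₀ + (Q_in − Q_out) t = 3.203 + 0.0271000 t; V(104.7) = 6.04037 m³.
Solute balance: dm/dt = 0 − Q_out C = −Q_out m/V(t).
Separate: dm/m = −Q_out dt/V(t) ⇒ ln(m/m₀) = −(Q_out/(Q_in−Q_out)) ln(V/V₀).
m = m₀ (V₀/V)^(Q_out/(Q_in−Q_out)) = 2.136 × (3.203/6.04037)^(4.12546) = 0.155959 mg.

0.1560 mg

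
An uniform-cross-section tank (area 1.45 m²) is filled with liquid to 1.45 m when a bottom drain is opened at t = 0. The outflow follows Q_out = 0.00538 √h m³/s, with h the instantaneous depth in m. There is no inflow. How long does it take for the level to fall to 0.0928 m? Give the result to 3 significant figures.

485 s

With no inflow, A dh/dt = −0.00538 √h.
∫ h^(−1/2) dh = −(0.00538/A) ∫ dt, giving 2√h = 2√h₀ − (0.00538/A) t.
t = 2A(√h₀ − √h)/0.00538 = 2·1.45·(√1.45 − √0.0928)/0.00538
  = 2.9000 × (1.2042 − 0.30463) / 0.00538 = 484.88 s.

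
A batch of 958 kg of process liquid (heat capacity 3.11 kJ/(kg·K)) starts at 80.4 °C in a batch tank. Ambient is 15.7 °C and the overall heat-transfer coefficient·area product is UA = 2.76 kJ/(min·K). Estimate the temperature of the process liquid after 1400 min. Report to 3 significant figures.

M c_p dT/dt = −UA(T − T_amb).
dT/dt = (T_ss − T)/τ with T_ss = T_amb = 15.700 °C, τ = M c_p/UA = 958·3.11/2.76 = 1079.5 min.
Solution: T(t) = T_ss + (T₀ − T_ss) e^(−t/τ).
T(1400) = 15.700 + (64.700)·0.27337 = 33.387 °C.

33.4 °C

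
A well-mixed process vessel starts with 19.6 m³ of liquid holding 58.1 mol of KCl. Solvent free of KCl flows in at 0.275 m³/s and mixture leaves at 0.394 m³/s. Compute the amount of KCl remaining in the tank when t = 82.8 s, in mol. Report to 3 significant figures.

5.75 mol

Let m(t) be the amount of KCl. Volume: V(t) = V₀ + (Q_in − Q_out) t = 19.6 − 0.11900 t; V(82.8) = 9.7468 m³.
Solute balance: dm/dt = 0 − Q_out C = −Q_out m/V(t).
dm/m = −Q_out dt/(V₀ − 0.11900 t); integrating gives ln(m/m₀) = −(Q_out/(Q_in−Q_out)) ln(V/V₀).
m = m₀ (V₀/V)^(Q_out/(Q_in−Q_out)) = 58.1 × (19.6/9.7468)^(-3.3109) = 5.7499 mol.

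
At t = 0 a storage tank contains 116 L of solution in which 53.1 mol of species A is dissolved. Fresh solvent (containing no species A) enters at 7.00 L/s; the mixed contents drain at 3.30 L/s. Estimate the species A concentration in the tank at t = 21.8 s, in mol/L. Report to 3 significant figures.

0.169 mol/L

Total volume: dV/dt = Q_in − Q_out = 3.7000 L/s, so V(t) = 116 + 3.7000 t and V(21.8) = 196.66 L.
Solute balance: dm/dt = 0 − Q_out C = −Q_out m/V(t).
dm/m = −Q_out dt/(V₀ + 3.7000 t); integrating gives ln(m/m₀) = −(Q_out/(Q_in−Q_out)) ln(V/V₀).
m = m₀ (V₀/V)^(Q_out/(Q_in−Q_out)) = 53.1 × (116/196.66)^(0.89189) = 33.161 mol.
C = m/V = 33.161/196.66 = 0.16862 mol/L.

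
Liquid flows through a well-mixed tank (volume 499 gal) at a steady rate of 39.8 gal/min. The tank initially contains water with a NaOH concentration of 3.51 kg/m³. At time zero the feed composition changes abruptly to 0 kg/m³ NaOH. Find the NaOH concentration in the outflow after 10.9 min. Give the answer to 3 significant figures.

Mass balance on the solute (V constant): V dC/dt = Q(C_in − C).
Rewrite as dC/dt + C/τ = C_in/τ, τ = V/Q = 12.538 min.
C approaches C_in exponentially: C(t) = C_in + (C₀ − C_in) e^(−t/τ).
C(10.9) = 0 + (3.51 − 0)·e^(−10.9/12.538) = 0 + (3.5100)·0.41921 = 1.4714 kg/m³.

1.47 kg/m³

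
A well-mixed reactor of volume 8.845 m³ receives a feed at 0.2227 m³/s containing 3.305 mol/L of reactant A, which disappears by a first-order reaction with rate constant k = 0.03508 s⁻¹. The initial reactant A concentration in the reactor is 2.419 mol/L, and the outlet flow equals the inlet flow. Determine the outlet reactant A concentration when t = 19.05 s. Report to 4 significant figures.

1.710 mol/L

Accumulation = in − out − consumed: V dC/dt = Q C_in − Q C − k V C.
This is linear with rate a = Q/V + k = 0.0602581 s⁻¹.
C_ss = Q C_in/(Q + kV) = 1.38095 mol/L; C(t) = C_ss + (C₀ − C_ss) e^(−a t).
C(19.05) = 1.38095 + (1.03805)·e^(−0.0602581·19.05) = 1.38095 + (1.03805)·0.317297 = 1.71032 mol/L.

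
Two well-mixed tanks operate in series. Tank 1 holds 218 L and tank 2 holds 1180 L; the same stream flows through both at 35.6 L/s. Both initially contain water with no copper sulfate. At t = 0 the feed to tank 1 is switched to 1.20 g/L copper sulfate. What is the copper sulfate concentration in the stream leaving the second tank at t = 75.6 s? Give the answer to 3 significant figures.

1.05 g/L

Time constants: τᵢ = Vᵢ/Q for each well-mixed tank.
τ₁ = 218/35.6 = 6.1236 s; τ₂ = 1180/35.6 = 33.146 s.
Tank 1: C₁ = C_in(1 − e^(−t/τ₁)). Tank 2 (τ₁ ≠ τ₂): C₂ = C_in[1 − (τ₁ e^(−t/τ₁) − τ₂ e^(−t/τ₂))/(τ₁ − τ₂)].
At t = 75.6: e^(−t/τ₁) = 4.3485e-06, e^(−t/τ₂) = 0.10220.
C₂ = 1.20·[1 − (6.1236·4.3485e-06 − 33.146·0.10220)/(-27.022)] = 1.20·0.87464 = 1.0496 g/L.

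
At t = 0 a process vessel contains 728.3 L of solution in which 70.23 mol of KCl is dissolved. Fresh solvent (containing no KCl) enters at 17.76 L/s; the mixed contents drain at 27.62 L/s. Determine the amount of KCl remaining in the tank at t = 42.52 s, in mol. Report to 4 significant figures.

6.363 mol

Let m(t) be the amount of KCl. Volume: V(t) = V₀ + (Q_in − Q_out) t = 728.3 − 9.86000 t; V(42.52) = 309.053 L.
Solute balance: dm/dt = 0 − Q_out C = −Q_out m/V(t).
dm/m = −Q_out dt/(V₀ − 9.86000 t); integrating gives ln(m/m₀) = −(Q_out/(Q_in−Q_out)) ln(V/V₀).
m = m₀ (V₀/V)^(Q_out/(Q_in−Q_out)) = 70.23 × (728.3/309.053)^(-2.80122) = 6.36344 mol.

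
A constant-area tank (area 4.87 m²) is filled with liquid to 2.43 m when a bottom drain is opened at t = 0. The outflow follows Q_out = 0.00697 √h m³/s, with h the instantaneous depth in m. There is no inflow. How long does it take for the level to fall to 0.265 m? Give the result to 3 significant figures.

With no inflow, A dh/dt = −0.00697 √h.
This is separable: 2 d(√h)/dt = −0.00697/A, so √h = √h₀ − (0.00697/(2A)) t.
t = 2A(√h₀ − √h)/0.00697 = 2·4.87·(√2.43 − √0.265)/0.00697
  = 9.7400 × (1.5588 − 0.51478) / 0.00697 = 1459.0 s.

1460 s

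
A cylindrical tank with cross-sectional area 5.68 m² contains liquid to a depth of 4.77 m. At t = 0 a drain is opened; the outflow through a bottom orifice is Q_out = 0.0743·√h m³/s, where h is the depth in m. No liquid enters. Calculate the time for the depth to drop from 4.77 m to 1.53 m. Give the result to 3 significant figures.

With no inflow, A dh/dt = −0.0743 √h.
Separate and integrate: 2(√h − √h₀) = −(0.0743/A) t.
t = 2A(√h₀ − √h)/0.0743 = 2·5.68·(√4.77 − √1.53)/0.0743
  = 11.360 × (2.1840 − 1.2369) / 0.0743 = 144.81 s.

145 s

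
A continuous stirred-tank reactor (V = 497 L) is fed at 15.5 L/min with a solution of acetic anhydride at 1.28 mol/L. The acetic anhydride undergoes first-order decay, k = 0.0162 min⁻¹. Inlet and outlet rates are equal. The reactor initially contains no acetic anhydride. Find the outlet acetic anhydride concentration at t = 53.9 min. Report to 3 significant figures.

0.777 mol/L

Species balance: V dC/dt = Q C_in − Q C − k V C.
dC/dt = (Q/V) C_in − (Q/V + k) C; effective rate a = Q/V + k = 0.031187 + 0.0162 = 0.047387 min⁻¹.
C_ss = Q C_in/(Q + kV) = 0.84241 mol/L; C(t) = C_ss + (C₀ − C_ss) e^(−a t).
C(53.9) = 0.84241 + (-0.84241)·e^(−0.047387·53.9) = 0.84241 + (-0.84241)·0.077757 = 0.77691 mol/L.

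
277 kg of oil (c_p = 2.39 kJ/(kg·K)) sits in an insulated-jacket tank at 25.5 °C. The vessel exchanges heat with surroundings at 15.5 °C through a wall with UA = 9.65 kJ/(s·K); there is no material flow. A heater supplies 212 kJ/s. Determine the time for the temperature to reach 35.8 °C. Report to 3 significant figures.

135 s

Lumped-capacitance energy balance: M c_p dT/dt = UA(T_amb − T) + Q̇.
τ = M c_p/UA = 68.604 s; T_ss = T_amb + Q̇/UA = 15.5 + 212/9.65 = 37.469 °C.
T(t) = T_ss + (T₀ − T_ss)e^(−t/τ); set T = 35.8:
t = −τ ln[(T − T_ss)/(T₀ − T_ss)] = −68.604 · ln(0.13944) = 135.16 s.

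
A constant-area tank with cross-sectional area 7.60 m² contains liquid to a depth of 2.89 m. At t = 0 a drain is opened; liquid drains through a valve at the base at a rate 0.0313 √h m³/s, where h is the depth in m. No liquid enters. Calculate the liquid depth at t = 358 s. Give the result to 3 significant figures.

0.927 m

With no inflow, A dh/dt = −0.0313 √h.
Separate and integrate: 2(√h − √h₀) = −(0.0313/A) t.
√h = √2.89 − 0.0313·358/(2·7.60) = 1.7000 − 0.73720 = 0.96280.
h = 0.96280² = 0.92699 m.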